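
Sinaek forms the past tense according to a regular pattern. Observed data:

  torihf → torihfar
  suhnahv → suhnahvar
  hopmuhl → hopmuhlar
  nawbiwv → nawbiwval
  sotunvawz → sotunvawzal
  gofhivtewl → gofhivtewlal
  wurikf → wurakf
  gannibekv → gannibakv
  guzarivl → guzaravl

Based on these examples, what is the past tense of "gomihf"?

suhnahv and nawbiwv both end in -v yet inflect differently (suhnahvar, nawbiwval), so the final letter is not what conditions the rule; the second-to-last letter is.
"gomihf" has second-to-last letter 'h'. The stems whose second-to-last letter is 'h' (torihf → torihfar, suhnahv → suhnahvar, hopmuhl → hopmuhlar) add -ar.
So gomihf → gomihfar.

gomihfar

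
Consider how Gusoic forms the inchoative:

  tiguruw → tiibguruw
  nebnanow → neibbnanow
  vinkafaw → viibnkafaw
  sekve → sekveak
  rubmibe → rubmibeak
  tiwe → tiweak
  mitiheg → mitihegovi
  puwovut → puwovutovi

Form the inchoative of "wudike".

sekve and mitiheg both have last vowel 'e' yet inflect differently (sekveak, mitihegovi), so the last vowel is not what conditions the rule; the final letter is.
"wudike" ends in -e. The stems ending in -e (sekve → sekveak, rubmibe → rubmibeak, tiwe → tiweak) add -ak.
The other patterns: stems ending in -w insert -ib- after the first vowel; stems ending in -g or -t add -ovi.
So wudike → wudikeak.

wudikeak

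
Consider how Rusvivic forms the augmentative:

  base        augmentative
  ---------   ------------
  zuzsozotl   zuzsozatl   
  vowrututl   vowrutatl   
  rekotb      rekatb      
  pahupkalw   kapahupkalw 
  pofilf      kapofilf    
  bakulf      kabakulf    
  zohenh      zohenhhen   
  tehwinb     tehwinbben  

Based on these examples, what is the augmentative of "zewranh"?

zewranhhen

rekotb and tehwinb both end in -b yet inflect differently (rekatb, tehwinbben), so the final letter is not what conditions the rule; the second-to-last letter is.
"zewranh" has second-to-last letter 'n'. The stems whose second-to-last letter is 'n' (zohenh → zohenhhen, tehwinb → tehwinbben) double the final consonant and add -en.
So zewranh → zewranhhen.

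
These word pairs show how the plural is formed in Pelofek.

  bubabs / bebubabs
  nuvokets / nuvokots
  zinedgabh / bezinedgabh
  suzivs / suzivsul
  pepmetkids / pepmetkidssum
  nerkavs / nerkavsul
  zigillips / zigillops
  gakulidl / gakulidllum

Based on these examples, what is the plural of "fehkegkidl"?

"fehkegkidl" has second-to-last letter 'd'. The stems whose second-to-last letter is 'd' (pepmetkids → pepmetkidssum, gakulidl → gakulidllum) double the final consonant and add -um.
The other patterns: stems whose second-to-last letter is 'b' add the prefix be-; stems whose second-to-last letter is 'v' add -ul; stems whose second-to-last letter is 'p' or 't' change the last vowel to 'o'.
So fehkegkidl → fehkegkidllum.

fehkegkidllum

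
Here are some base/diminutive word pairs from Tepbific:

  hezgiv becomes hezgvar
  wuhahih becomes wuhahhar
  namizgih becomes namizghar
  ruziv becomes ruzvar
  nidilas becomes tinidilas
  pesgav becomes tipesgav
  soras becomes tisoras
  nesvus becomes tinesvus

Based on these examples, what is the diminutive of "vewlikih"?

hezgiv and pesgav both end in -v yet inflect differently (hezgvar, tipesgav), so the final letter is not what conditions the rule; the last vowel is.
"vewlikih" has last vowel 'i'. The stems whose last vowel is 'i' (hezgiv → hezgvar, wuhahih → wuhahhar, namizgih → namizghar) delete the last vowel and add -ar.
So vewlikih → vewlikhar.

vewlikhar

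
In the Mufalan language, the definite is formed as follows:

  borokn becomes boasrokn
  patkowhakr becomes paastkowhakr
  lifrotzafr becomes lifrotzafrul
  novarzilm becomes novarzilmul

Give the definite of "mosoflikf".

patkowhakr and lifrotzafr both end in -r yet inflect differently (paastkowhakr, lifrotzafrul), so the final letter is not what conditions the rule; the second-to-last letter is.
"mosoflikf" has second-to-last letter 'k'. The stems whose second-to-last letter is 'k' (borokn → boasrokn, patkowhakr → paastkowhakr) insert -as- after the first vowel.
The other pattern: stems whose second-to-last letter is 'f' or 'l' add -ul.
So mosoflikf → moassoflikf.

moassoflikf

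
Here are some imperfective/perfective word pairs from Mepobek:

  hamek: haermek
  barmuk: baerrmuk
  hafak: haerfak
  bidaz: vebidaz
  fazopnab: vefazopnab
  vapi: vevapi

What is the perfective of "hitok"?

hafak and bidaz both have last vowel 'a' yet inflect differently (haerfak, vebidaz), so the last vowel is not what conditions the rule; the final letter is.
"hitok" ends in -k. The stems ending in -k (hamek → haermek, barmuk → baerrmuk, hafak → haerfak) insert -er- after the first vowel.
The other pattern: stems ending in -b, -i or -z add the prefix ve-.
So hitok → hiertok.

hiertok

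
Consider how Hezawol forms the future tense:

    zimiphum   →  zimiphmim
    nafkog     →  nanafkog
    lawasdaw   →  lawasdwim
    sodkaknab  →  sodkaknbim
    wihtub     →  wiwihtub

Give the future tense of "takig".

wihtub and sodkaknab both end in -b yet inflect differently (wiwihtub, sodkaknbim), so the final letter is not what conditions the rule; the number of vowels is.
"takig" has 2 vowels. The stems with 2 vowels (wihtub → wiwihtub, nafkog → nanafkog) repeat the first consonant+vowel as a prefix.
The other pattern: stems with 3 vowels delete the last vowel and add -im.
So takig → tatakig.

tatakig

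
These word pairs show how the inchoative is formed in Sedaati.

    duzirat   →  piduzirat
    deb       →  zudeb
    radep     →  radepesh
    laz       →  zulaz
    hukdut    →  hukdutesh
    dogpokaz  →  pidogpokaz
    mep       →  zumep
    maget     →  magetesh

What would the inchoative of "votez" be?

votezesh

mep and radep both end in -p yet inflect differently (zumep, radepesh), so the final letter is not what conditions the rule; the number of vowels is.
"votez" has 2 vowels. The stems with 2 vowels (maget → magetesh, radep → radepesh, hukdut → hukdutesh) add -esh.
The other patterns: stems with 1 vowel add the prefix zu-; stems with 3 vowels add the prefix pi-.
So votez → votezesh.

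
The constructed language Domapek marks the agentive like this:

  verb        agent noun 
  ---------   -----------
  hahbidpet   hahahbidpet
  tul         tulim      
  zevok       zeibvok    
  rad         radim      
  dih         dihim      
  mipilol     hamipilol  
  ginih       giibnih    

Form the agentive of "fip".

fipim

"fip" has 1 vowel. The stems with 1 vowel (tul → tulim, dih → dihim, rad → radim) add -im.
The other patterns: stems with 2 vowels insert -ib- after the first vowel; stems with 3 vowels add the prefix ha-.
So fip → fipim.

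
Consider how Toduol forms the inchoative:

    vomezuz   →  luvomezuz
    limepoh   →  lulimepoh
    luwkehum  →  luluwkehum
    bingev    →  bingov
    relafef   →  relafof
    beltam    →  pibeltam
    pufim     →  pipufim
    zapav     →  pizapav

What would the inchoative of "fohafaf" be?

pifohafaf

"fohafaf" has last vowel 'a'. The stems whose last vowel is 'a' (beltam → pibeltam, zapav → pizapav) add the prefix pi-.
So fohafaf → pifohafaf.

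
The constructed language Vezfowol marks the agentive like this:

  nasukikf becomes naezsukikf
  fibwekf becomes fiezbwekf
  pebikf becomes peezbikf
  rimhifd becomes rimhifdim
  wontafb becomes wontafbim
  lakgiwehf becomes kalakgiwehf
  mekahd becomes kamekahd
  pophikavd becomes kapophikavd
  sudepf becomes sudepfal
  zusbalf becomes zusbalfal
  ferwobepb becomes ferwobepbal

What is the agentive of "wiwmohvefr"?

nasukikf and lakgiwehf both end in -f yet inflect differently (naezsukikf, kalakgiwehf), so the final letter is not what conditions the rule; the second-to-last letter is.
"wiwmohvefr" has second-to-last letter 'f'. The stems whose second-to-last letter is 'f' (rimhifd → rimhifdim, wontafb → wontafbim) add -im.
The other patterns: stems whose second-to-last letter is 'k' insert -ez- after the first vowel; stems whose second-to-last letter is 'h' or 'v' add the prefix ka-; stems whose second-to-last letter is 'l' or 'p' add -al.
So wiwmohvefr → wiwmohvefrim.

wiwmohvefrim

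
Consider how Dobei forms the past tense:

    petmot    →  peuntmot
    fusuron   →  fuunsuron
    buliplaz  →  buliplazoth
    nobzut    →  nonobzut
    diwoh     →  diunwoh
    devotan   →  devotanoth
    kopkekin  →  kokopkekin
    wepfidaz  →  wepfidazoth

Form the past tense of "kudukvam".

kudukvamoth

fusuron and devotan both end in -n yet inflect differently (fuunsuron, devotanoth), so the final letter is not what conditions the rule; the last vowel is.
"kudukvam" has last vowel 'a'. The stems whose last vowel is 'a' (wepfidaz → wepfidazoth, devotan → devotanoth, buliplaz → buliplazoth) add -oth.
The other patterns: stems whose last vowel is 'o' insert -un- after the first vowel; stems whose last vowel is 'i' or 'u' repeat the first consonant+vowel as a prefix.
So kudukvam → kudukvamoth.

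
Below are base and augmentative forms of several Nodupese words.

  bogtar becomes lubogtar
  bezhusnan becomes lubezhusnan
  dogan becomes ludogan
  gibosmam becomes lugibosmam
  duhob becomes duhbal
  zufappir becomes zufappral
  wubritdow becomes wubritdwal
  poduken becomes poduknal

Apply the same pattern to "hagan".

"hagan" has last vowel 'a'. The stems whose last vowel is 'a' (bogtar → lubogtar, bezhusnan → lubezhusnan, dogan → ludogan) add the prefix lu-.
The other pattern: stems whose last vowel is 'e', 'i' or 'o' delete the last vowel and add -al.
So hagan → luhagan.

luhagan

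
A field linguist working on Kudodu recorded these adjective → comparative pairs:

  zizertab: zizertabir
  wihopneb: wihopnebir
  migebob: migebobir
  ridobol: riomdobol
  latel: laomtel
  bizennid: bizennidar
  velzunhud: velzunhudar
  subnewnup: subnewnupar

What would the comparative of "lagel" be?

"lagel" ends in -l. The stems ending in -l (ridobol → riomdobol, latel → laomtel) insert -om- after the first vowel.
The other patterns: stems ending in -b add -ir; stems ending in -d or -p add -ar.
So lagel → laomgel.

laomgel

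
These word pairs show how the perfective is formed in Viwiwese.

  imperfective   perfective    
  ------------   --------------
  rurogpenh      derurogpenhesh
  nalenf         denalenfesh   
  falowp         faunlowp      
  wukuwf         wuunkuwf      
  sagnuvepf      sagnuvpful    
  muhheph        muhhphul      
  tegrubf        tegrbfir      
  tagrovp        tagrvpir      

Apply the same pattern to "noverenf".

denoverenfesh

nalenf and wukuwf both end in -f yet inflect differently (denalenfesh, wuunkuwf), so the final letter is not what conditions the rule; the second-to-last letter is.
"noverenf" has second-to-last letter 'n'. The stems whose second-to-last letter is 'n' (rurogpenh → derurogpenhesh, nalenf → denalenfesh) add de- … -esh around the stem.
So noverenf → denoverenfesh.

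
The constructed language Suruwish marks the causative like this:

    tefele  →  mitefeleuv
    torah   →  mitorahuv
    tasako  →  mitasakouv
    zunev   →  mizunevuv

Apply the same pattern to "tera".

Every pair shown (tefele → mitefeleuv, torah → mitorahuv, tasako → mitasakouv, …) follows the same rule: add mi- … -uv around the stem.
So tera → miterauv.

miterauv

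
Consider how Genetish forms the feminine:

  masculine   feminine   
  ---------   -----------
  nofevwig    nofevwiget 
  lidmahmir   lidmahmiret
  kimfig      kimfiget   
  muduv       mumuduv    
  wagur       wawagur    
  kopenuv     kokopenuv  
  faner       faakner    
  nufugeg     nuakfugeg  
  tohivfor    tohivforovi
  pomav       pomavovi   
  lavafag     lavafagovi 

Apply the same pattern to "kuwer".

kuakwer

lidmahmir and wagur both end in -r yet inflect differently (lidmahmiret, wawagur), so the final letter is not what conditions the rule; the last vowel is.
"kuwer" has last vowel 'e'. The stems whose last vowel is 'e' (faner → faakner, nufugeg → nuakfugeg) insert -ak- after the first vowel.
So kuwer → kuakwer.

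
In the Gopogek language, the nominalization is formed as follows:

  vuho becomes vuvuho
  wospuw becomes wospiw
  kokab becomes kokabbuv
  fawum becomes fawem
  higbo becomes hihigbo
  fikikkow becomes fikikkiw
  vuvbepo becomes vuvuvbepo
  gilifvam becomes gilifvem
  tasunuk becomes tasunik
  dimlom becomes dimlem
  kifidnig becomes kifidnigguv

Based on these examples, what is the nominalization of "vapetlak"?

dimlom and higbo both have last vowel 'o' yet inflect differently (dimlem, hihigbo), so the last vowel is not what conditions the rule; the final letter is.
"vapetlak" ends in -k. The one such stem in the data (tasunuk → tasunik) changes the last vowel to 'i' (as do fikikkow, wospuw), so the same rule applies.
The other patterns: stems ending in -m change the last vowel to 'e'; stems ending in -o repeat the first consonant+vowel as a prefix; stems ending in -b or -g double the final consonant and add -uv.
So vapetlak → vapetlik.

vapetlik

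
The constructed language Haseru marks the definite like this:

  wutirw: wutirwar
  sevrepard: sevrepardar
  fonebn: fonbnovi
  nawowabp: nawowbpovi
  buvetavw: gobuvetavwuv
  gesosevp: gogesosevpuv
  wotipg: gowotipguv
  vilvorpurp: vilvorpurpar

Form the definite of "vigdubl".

vigdblovi

nawowabp and vilvorpurp both end in -p yet inflect differently (nawowbpovi, vilvorpurpar), so the final letter is not what conditions the rule; the second-to-last letter is.
"vigdubl" has second-to-last letter 'b'. The stems whose second-to-last letter is 'b' (nawowabp → nawowbpovi, fonebn → fonbnovi) delete the last vowel and add -ovi.
The other patterns: stems whose second-to-last letter is 'r' add -ar; stems whose second-to-last letter is 'p' or 'v' add go- … -uv around the stem.
So vigdubl → vigdblovi.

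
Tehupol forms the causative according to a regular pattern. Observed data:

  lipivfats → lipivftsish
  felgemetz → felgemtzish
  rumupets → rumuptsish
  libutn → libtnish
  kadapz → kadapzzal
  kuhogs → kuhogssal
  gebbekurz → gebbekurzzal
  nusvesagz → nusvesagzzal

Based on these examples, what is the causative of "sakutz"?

saktzish

felgemetz and kadapz both end in -z yet inflect differently (felgemtzish, kadapzzal), so the final letter is not what conditions the rule; the second-to-last letter is.
"sakutz" has second-to-last letter 't'. The stems whose second-to-last letter is 't' (lipivfats → lipivftsish, felgemetz → felgemtzish, rumupets → rumuptsish) delete the last vowel and add -ish.
The other pattern: stems whose second-to-last letter is 'g', 'p' or 'r' double the final consonant and add -al.
So sakutz → saktzish.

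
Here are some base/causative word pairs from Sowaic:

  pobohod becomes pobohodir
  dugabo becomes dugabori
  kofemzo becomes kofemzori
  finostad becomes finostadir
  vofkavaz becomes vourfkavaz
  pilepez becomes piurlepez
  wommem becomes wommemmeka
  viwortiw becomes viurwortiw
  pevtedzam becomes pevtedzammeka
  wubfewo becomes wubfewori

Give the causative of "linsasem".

linsasemmeka

"linsasem" ends in -m. The stems ending in -m (pevtedzam → pevtedzammeka, wommem → wommemmeka) double the final consonant and add -eka.
The other patterns: stems ending in -d add -ir; stems ending in -o drop the final letter and add -ori; stems ending in -w or -z insert -ur- after the first vowel.
So linsasem → linsasemmeka.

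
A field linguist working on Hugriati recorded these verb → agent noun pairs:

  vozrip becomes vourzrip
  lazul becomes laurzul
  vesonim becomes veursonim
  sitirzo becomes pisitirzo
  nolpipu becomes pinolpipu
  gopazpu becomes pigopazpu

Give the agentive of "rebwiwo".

pirebwiwo

lazul and nolpipu both have last vowel 'u' yet inflect differently (laurzul, pinolpipu), so the last vowel is not what conditions the rule; whether the stem ends in a vowel or a consonant is.
"rebwiwo" ends in a vowel. The stems ending in a vowel (sitirzo → pisitirzo, nolpipu → pinolpipu, gopazpu → pigopazpu) add the prefix pi-.
So rebwiwo → pirebwiwo.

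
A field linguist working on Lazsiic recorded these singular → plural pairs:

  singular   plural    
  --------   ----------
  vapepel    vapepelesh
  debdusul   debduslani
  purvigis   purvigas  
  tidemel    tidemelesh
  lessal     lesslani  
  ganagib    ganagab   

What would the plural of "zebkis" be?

zebkas

vapepel and lessal both end in -l yet inflect differently (vapepelesh, lesslani), so the final letter is not what conditions the rule; the last vowel is.
"zebkis" has last vowel 'i'. The stems whose last vowel is 'i' (ganagib → ganagab, purvigis → purvigas) change the last vowel to 'a'.
The other patterns: stems whose last vowel is 'e' add -esh; stems whose last vowel is 'a' or 'u' delete the last vowel and add -ani.
So zebkis → zebkas.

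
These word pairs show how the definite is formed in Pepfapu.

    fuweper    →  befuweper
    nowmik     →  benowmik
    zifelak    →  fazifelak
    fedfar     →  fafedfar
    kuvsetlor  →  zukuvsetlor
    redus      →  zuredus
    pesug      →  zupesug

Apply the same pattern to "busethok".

zubusethok

nowmik and zifelak both end in -k yet inflect differently (benowmik, fazifelak), so the final letter is not what conditions the rule; the last vowel is.
"busethok" has last vowel 'o'. The one such stem in the data (kuvsetlor → zukuvsetlor) adds the prefix zu-, so the same rule applies.
The other patterns: stems whose last vowel is 'e' or 'i' add the prefix be-; stems whose last vowel is 'a' add the prefix fa-.
So busethok → zubusethok.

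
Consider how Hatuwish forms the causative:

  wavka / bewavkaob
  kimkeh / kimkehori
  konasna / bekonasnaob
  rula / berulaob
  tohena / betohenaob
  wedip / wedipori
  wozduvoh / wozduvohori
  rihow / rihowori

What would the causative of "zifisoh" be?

zifisohori

"zifisoh" ends in -h. The stems ending in -h (wozduvoh → wozduvohori, kimkeh → kimkehori) add -ori.
The other pattern: stems ending in -a add be- … -ob around the stem.
So zifisoh → zifisohori.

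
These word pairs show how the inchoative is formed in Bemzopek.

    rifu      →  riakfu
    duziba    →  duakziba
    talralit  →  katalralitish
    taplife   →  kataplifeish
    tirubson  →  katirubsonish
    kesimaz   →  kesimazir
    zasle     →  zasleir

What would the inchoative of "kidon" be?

taplife and zasle both end in -e yet inflect differently (kataplifeish, zasleir), so the final letter is not what conditions the rule; the first letter is.
"kidon" begins with k-. The one such stem in the data (kesimaz → kesimazir) adds -ir, so the same rule applies.
So kidon → kidonir.

kidonir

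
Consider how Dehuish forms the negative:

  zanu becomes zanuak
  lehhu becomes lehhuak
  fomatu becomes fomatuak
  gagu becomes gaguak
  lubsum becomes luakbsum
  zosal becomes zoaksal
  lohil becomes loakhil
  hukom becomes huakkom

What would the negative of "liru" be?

liruak

"liru" ends in -u. The stems ending in -u (zanu → zanuak, lehhu → lehhuak, fomatu → fomatuak) add -ak.
The other pattern: stems ending in -l or -m insert -ak- after the first vowel.
So liru → liruak.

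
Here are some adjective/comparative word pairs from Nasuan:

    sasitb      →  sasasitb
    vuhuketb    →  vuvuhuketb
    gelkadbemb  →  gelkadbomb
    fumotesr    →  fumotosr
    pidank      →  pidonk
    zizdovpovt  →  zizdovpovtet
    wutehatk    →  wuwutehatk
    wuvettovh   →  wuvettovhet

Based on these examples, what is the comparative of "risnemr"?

risnomr

"risnemr" has second-to-last letter 'm'. The one such stem in the data (gelkadbemb → gelkadbomb) changes the last vowel to 'o' (as do pidank, fumotesr), so the same rule applies.
The other patterns: stems whose second-to-last letter is 't' repeat the first consonant+vowel as a prefix; stems whose second-to-last letter is 'v' add -et.
So risnemr → risnomr.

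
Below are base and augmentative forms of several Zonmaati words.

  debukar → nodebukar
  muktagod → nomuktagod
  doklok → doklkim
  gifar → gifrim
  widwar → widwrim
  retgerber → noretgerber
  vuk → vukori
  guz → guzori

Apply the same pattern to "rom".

romori

vuk and doklok both end in -k yet inflect differently (vukori, doklkim), so the final letter is not what conditions the rule; the number of vowels is.
"rom" has 1 vowel. The stems with 1 vowel (vuk → vukori, guz → guzori) add -ori.
The other patterns: stems with 2 vowels delete the last vowel and add -im; stems with 3 vowels add the prefix no-.
So rom → romori.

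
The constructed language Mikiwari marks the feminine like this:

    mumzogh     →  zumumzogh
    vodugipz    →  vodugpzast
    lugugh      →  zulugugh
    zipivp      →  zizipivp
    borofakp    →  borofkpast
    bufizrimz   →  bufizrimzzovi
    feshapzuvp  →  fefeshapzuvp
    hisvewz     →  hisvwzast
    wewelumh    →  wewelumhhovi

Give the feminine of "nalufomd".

mumzogh and wewelumh both end in -h yet inflect differently (zumumzogh, wewelumhhovi), so the final letter is not what conditions the rule; the second-to-last letter is.
"nalufomd" has second-to-last letter 'm'. The stems whose second-to-last letter is 'm' (bufizrimz → bufizrimzzovi, wewelumh → wewelumhhovi) double the final consonant and add -ovi.
So nalufomd → nalufomddovi.

nalufomddovi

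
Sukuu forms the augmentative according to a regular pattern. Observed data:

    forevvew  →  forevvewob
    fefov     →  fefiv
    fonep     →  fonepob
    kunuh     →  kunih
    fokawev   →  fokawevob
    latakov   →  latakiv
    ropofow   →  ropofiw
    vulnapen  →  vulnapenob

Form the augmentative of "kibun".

kibin

forevvew and ropofow both end in -w yet inflect differently (forevvewob, ropofiw), so the final letter is not what conditions the rule; the last vowel is.
"kibun" has last vowel 'u'. The one such stem in the data (kunuh → kunih) changes the last vowel to 'i' (as do ropofow, latakov), so the same rule applies.
So kibun → kibin.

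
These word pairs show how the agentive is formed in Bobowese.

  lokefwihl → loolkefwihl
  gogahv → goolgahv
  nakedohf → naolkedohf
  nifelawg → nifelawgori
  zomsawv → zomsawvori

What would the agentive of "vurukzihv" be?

gogahv and zomsawv both end in -v yet inflect differently (goolgahv, zomsawvori), so the final letter is not what conditions the rule; the second-to-last letter is.
"vurukzihv" has second-to-last letter 'h'. The stems whose second-to-last letter is 'h' (lokefwihl → loolkefwihl, gogahv → goolgahv, nakedohf → naolkedohf) insert -ol- after the first vowel.
So vurukzihv → vuolrukzihv.

vuolrukzihv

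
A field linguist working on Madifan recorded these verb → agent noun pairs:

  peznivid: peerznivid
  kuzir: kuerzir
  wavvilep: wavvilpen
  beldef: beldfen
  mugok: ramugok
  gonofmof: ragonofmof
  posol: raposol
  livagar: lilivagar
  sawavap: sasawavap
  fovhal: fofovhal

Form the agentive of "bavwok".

beldef and gonofmof both end in -f yet inflect differently (beldfen, ragonofmof), so the final letter is not what conditions the rule; the last vowel is.
"bavwok" has last vowel 'o'. The stems whose last vowel is 'o' (mugok → ramugok, gonofmof → ragonofmof, posol → raposol) add the prefix ra-.
The other patterns: stems whose last vowel is 'i' insert -er- after the first vowel; stems whose last vowel is 'e' delete the last vowel and add -en; stems whose last vowel is 'a' repeat the first consonant+vowel as a prefix.
So bavwok → rabavwok.

rabavwok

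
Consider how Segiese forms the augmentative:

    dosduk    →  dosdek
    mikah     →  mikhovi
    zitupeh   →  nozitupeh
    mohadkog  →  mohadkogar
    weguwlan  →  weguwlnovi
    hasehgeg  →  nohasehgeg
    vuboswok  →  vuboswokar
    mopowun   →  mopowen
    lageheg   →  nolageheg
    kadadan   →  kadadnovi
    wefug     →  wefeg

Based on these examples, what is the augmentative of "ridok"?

hasehgeg and mohadkog both end in -g yet inflect differently (nohasehgeg, mohadkogar), so the final letter is not what conditions the rule; the last vowel is.
"ridok" has last vowel 'o'. The stems whose last vowel is 'o' (vuboswok → vuboswokar, mohadkog → mohadkogar) add -ar.
The other patterns: stems whose last vowel is 'e' add the prefix no-; stems whose last vowel is 'a' delete the last vowel and add -ovi; stems whose last vowel is 'u' change the last vowel to 'e'.
So ridok → ridokar.

ridokar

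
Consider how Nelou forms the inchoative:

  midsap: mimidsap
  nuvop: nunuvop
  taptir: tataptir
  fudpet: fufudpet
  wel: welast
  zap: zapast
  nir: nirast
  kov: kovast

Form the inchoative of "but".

midsap and zap both end in -p yet inflect differently (mimidsap, zapast), so the final letter is not what conditions the rule; the number of vowels is.
"but" has 1 vowel. The stems with 1 vowel (wel → welast, zap → zapast, nir → nirast) add -ast.
So but → butast.

butast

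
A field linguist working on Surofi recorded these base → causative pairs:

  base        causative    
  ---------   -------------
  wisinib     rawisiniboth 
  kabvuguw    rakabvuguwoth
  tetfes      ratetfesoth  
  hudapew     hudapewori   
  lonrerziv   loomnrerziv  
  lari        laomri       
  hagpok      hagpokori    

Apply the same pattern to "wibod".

hudapew and kabvuguw both end in -w yet inflect differently (hudapewori, rakabvuguwoth), so the final letter is not what conditions the rule; the first letter is.
"wibod" begins with w-. The one such stem in the data (wisinib → rawisiniboth) adds ra- … -oth around the stem, so the same rule applies.
The other patterns: stems beginning with l- insert -om- after the first vowel; stems beginning with h- add -ori.
So wibod → rawibodoth.

rawibodoth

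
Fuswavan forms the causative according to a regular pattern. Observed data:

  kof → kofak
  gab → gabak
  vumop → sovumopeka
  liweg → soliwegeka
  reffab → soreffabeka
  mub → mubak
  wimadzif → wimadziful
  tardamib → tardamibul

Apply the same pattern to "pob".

pobak

mub and reffab both end in -b yet inflect differently (mubak, soreffabeka), so the final letter is not what conditions the rule; the number of vowels is.
"pob" has 1 vowel. The stems with 1 vowel (mub → mubak, kof → kofak, gab → gabak) add -ak.
The other patterns: stems with 2 vowels add so- … -eka around the stem; stems with 3 vowels add -ul.
So pob → pobak.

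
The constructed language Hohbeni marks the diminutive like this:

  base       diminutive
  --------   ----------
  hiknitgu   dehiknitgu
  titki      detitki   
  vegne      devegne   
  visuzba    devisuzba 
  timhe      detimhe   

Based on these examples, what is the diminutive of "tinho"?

Every pair shown (hiknitgu → dehiknitgu, titki → detitki, vegne → devegne, …) follows the same rule: add the prefix de-.
So tinho → detinho.

detinho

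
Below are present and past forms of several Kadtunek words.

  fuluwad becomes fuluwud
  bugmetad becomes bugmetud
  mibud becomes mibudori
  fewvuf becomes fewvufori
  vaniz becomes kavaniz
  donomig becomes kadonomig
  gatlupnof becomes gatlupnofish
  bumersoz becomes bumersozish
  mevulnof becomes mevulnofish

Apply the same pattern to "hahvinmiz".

kahahvinmiz

"hahvinmiz" has last vowel 'i'. The stems whose last vowel is 'i' (vaniz → kavaniz, donomig → kadonomig) add the prefix ka-.
The other patterns: stems whose last vowel is 'a' change the last vowel to 'u'; stems whose last vowel is 'u' add -ori; stems whose last vowel is 'o' add -ish.
So hahvinmiz → kahahvinmiz.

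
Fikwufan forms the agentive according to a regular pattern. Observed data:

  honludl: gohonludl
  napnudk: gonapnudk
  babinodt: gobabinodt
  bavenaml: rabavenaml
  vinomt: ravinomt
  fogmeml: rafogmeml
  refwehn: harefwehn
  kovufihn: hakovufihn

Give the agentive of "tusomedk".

gotusomedk

honludl and bavenaml both end in -l yet inflect differently (gohonludl, rabavenaml), so the final letter is not what conditions the rule; the second-to-last letter is.
"tusomedk" has second-to-last letter 'd'. The stems whose second-to-last letter is 'd' (honludl → gohonludl, napnudk → gonapnudk, babinodt → gobabinodt) add the prefix go-.
So tusomedk → gotusomedk.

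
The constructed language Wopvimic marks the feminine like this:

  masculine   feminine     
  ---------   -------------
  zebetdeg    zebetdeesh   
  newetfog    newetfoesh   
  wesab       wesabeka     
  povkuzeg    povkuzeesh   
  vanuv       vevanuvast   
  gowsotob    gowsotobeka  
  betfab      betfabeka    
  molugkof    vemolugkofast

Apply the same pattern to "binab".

"binab" ends in -b. The stems ending in -b (wesab → wesabeka, betfab → betfabeka, gowsotob → gowsotobeka) add -eka.
The other patterns: stems ending in -g drop the final letter and add -esh; stems ending in -f or -v add ve- … -ast around the stem.
So binab → binabeka.

binabeka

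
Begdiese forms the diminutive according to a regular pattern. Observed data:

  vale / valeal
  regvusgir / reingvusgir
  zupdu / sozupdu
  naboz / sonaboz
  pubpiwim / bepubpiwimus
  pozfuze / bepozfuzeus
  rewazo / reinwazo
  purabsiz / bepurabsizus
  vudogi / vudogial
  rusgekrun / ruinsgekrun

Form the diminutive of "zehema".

sozehema

"zehema" begins with z-. The one such stem in the data (zupdu → sozupdu) adds the prefix so-, so the same rule applies.
The other patterns: stems beginning with p- add be- … -us around the stem; stems beginning with r- insert -in- after the first vowel; stems beginning with v- add -al.
So zehema → sozehema.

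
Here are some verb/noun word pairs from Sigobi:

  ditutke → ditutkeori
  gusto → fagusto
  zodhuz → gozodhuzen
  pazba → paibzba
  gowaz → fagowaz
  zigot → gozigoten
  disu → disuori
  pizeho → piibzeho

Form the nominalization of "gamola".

"gamola" begins with g-. The stems beginning with g- (gusto → fagusto, gowaz → fagowaz) add the prefix fa-.
So gamola → fagamola.

fagamola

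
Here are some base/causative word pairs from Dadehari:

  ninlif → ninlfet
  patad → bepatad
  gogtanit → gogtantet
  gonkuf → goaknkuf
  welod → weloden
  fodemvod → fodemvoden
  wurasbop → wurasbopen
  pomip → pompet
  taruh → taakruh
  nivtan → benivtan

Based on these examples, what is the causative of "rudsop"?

"rudsop" has last vowel 'o'. The stems whose last vowel is 'o' (wurasbop → wurasbopen, welod → weloden, fodemvod → fodemvoden) add -en.
The other patterns: stems whose last vowel is 'i' delete the last vowel and add -et; stems whose last vowel is 'a' add the prefix be-; stems whose last vowel is 'u' insert -ak- after the first vowel.
So rudsop → rudsopen.

rudsopen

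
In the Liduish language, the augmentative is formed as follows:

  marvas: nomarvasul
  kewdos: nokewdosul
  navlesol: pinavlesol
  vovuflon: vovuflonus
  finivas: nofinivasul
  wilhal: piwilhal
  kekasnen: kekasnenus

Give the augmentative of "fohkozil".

pifohkozil

"fohkozil" ends in -l. The stems ending in -l (navlesol → pinavlesol, wilhal → piwilhal) add the prefix pi-.
The other patterns: stems ending in -s add no- … -ul around the stem; stems ending in -n add -us.
So fohkozil → pifohkozil.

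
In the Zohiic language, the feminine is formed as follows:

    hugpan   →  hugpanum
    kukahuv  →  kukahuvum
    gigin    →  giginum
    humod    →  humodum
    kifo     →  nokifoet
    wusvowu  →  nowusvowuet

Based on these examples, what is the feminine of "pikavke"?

"pikavke" ends in a vowel. The stems ending in a vowel (kifo → nokifoet, wusvowu → nowusvowuet) add no- … -et around the stem.
So pikavke → nopikavkeet.

nopikavkeet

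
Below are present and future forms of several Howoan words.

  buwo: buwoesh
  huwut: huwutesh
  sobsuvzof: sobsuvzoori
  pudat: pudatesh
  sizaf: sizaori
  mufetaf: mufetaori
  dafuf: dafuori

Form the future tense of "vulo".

mufetaf and pudat both have last vowel 'a' yet inflect differently (mufetaori, pudatesh), so the last vowel is not what conditions the rule; the final letter is.
"vulo" ends in -o. The one such stem in the data (buwo → buwoesh) adds -esh, so the same rule applies.
The other pattern: stems ending in -f drop the final letter and add -ori.
So vulo → vuloesh.

vuloesh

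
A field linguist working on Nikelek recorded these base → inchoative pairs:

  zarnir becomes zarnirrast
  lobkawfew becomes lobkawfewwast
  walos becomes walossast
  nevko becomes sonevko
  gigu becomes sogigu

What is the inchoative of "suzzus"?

suzzussast

"suzzus" ends in a consonant. The stems ending in a consonant (lobkawfew → lobkawfewwast, walos → walossast, zarnir → zarnirrast) double the final consonant and add -ast.
The other pattern: stems ending in a vowel add the prefix so-.
So suzzus → suzzussast.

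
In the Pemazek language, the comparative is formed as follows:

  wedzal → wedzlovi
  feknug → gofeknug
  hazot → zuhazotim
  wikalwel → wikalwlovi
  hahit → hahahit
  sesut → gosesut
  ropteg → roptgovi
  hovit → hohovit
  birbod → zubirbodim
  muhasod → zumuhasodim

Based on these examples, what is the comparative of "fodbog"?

ropteg and feknug both end in -g yet inflect differently (roptgovi, gofeknug), so the final letter is not what conditions the rule; the last vowel is.
"fodbog" has last vowel 'o'. The stems whose last vowel is 'o' (muhasod → zumuhasodim, hazot → zuhazotim, birbod → zubirbodim) add zu- … -im around the stem.
The other patterns: stems whose last vowel is 'a' or 'e' delete the last vowel and add -ovi; stems whose last vowel is 'u' add the prefix go-; stems whose last vowel is 'i' repeat the first consonant+vowel as a prefix.
So fodbog → zufodbogim.

zufodbogim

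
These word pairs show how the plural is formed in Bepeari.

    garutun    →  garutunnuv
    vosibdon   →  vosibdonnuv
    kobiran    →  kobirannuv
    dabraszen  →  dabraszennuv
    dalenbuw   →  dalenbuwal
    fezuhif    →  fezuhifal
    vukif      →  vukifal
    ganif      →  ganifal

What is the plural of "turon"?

"turon" ends in -n. The stems ending in -n (garutun → garutunnuv, vosibdon → vosibdonnuv, kobiran → kobirannuv) double the final consonant and add -uv.
The other pattern: stems ending in -f or -w add -al.
So turon → turonnuv.

turonnuv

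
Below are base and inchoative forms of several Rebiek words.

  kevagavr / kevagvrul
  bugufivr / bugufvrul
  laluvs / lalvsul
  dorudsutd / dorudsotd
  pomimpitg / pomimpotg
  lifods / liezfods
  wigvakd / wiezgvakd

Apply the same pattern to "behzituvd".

"behzituvd" has second-to-last letter 'v'. The stems whose second-to-last letter is 'v' (kevagavr → kevagvrul, bugufivr → bugufvrul, laluvs → lalvsul) delete the last vowel and add -ul.
The other patterns: stems whose second-to-last letter is 't' change the last vowel to 'o'; stems whose second-to-last letter is 'd' or 'k' insert -ez- after the first vowel.
So behzituvd → behzitvdul.

behzitvdul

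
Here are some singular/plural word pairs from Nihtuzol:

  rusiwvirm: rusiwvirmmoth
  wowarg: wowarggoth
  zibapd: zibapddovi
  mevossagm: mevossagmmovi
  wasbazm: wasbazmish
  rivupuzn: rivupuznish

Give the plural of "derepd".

derepddovi

rusiwvirm and wasbazm both end in -m yet inflect differently (rusiwvirmmoth, wasbazmish), so the final letter is not what conditions the rule; the second-to-last letter is.
"derepd" has second-to-last letter 'p'. The one such stem in the data (zibapd → zibapddovi) doubles the final consonant and adds -ovi (as does mevossagm), so the same rule applies.
The other patterns: stems whose second-to-last letter is 'r' double the final consonant and add -oth; stems whose second-to-last letter is 'z' add -ish.
So derepd → derepddovi.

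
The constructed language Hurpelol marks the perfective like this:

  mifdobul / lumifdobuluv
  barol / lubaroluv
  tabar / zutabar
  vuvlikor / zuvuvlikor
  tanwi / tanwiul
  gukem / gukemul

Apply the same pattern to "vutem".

vutemul

barol and vuvlikor both have last vowel 'o' yet inflect differently (lubaroluv, zuvuvlikor), so the last vowel is not what conditions the rule; the final letter is.
"vutem" ends in -m. The one such stem in the data (gukem → gukemul) adds -ul, so the same rule applies.
So vutem → vutemul.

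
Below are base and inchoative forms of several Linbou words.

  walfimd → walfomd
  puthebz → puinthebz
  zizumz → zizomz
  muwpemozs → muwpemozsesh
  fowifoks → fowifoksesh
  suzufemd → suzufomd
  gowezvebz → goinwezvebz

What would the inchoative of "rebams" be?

"rebams" has second-to-last letter 'm'. The stems whose second-to-last letter is 'm' (zizumz → zizomz, suzufemd → suzufomd, walfimd → walfomd) change the last vowel to 'o'.
The other patterns: stems whose second-to-last letter is 'k' or 'z' add -esh; stems whose second-to-last letter is 'b' insert -in- after the first vowel.
So rebams → reboms.

reboms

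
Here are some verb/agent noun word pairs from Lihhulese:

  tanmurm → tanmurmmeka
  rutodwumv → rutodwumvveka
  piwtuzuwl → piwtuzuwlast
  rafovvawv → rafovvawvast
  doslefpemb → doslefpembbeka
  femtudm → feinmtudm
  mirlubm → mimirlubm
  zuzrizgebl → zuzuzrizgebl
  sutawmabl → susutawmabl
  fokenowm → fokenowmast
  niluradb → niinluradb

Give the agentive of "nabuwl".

"nabuwl" has second-to-last letter 'w'. The stems whose second-to-last letter is 'w' (fokenowm → fokenowmast, piwtuzuwl → piwtuzuwlast, rafovvawv → rafovvawvast) add -ast.
So nabuwl → nabuwlast.

nabuwlast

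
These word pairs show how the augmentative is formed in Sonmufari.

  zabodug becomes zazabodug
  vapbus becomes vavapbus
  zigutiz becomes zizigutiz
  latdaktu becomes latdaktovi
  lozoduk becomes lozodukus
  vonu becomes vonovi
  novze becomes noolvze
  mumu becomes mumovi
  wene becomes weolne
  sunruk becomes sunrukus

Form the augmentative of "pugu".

pugovi

"pugu" ends in -u. The stems ending in -u (latdaktu → latdaktovi, mumu → mumovi, vonu → vonovi) drop the final letter and add -ovi.
So pugu → pugovi.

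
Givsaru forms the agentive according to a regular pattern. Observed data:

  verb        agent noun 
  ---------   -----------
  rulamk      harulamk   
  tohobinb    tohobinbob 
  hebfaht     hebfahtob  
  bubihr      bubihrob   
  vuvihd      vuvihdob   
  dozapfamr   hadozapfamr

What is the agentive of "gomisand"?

gomisandob

"gomisand" has second-to-last letter 'n'. The one such stem in the data (tohobinb → tohobinbob) adds -ob, so the same rule applies.
The other pattern: stems whose second-to-last letter is 'm' add the prefix ha-.
So gomisand → gomisandob.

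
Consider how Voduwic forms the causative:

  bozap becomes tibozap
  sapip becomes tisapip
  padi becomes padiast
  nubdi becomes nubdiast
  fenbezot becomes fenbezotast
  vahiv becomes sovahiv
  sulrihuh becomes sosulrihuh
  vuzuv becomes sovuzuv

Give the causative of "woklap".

sapip and padi both have last vowel 'i' yet inflect differently (tisapip, padiast), so the last vowel is not what conditions the rule; the final letter is.
"woklap" ends in -p. The stems ending in -p (bozap → tibozap, sapip → tisapip) add the prefix ti-.
So woklap → tiwoklap.

tiwoklap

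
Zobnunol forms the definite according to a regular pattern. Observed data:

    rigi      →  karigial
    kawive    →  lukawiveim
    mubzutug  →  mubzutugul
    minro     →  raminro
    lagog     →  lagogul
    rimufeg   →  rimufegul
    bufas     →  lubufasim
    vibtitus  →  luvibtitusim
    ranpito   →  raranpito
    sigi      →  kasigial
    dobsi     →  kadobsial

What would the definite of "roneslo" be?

lagog and ranpito both have last vowel 'o' yet inflect differently (lagogul, raranpito), so the last vowel is not what conditions the rule; the final letter is.
"roneslo" ends in -o. The stems ending in -o (ranpito → raranpito, minro → raminro) add the prefix ra-.
The other patterns: stems ending in -i add ka- … -al around the stem; stems ending in -g add -ul; stems ending in -e or -s add lu- … -im around the stem.
So roneslo → raroneslo.

raroneslo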